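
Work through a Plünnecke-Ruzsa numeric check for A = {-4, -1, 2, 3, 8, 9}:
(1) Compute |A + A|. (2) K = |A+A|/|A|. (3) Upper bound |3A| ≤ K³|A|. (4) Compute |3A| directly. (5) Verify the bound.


|A| = 6.
Step 1: Compute A + A by enumerating all 36 pairs.
A + A = {-8, -5, -2, -1, 1, 2, 4, 5, 6, 7, 8, 10, 11, 12, 16, 17, 18}, so |A + A| = 17.
Step 2: Doubling constant K = |A + A|/|A| = 17/6 = 17/6 ≈ 2.8333.
Step 3: Plünnecke-Ruzsa gives |3A| ≤ K³·|A| = (2.8333)³ · 6 ≈ 136.4722.
Step 4: Compute 3A = A + A + A directly by enumerating all triples (a,b,c) ∈ A³; |3A| = 32.
Step 5: Check 32 ≤ 136.4722? Yes ✓.

K = 17/6, Plünnecke-Ruzsa bound K³|A| ≈ 136.4722, |3A| = 32, inequality holds.


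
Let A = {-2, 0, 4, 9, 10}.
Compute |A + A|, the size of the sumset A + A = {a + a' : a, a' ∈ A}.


A + A = {a + a' : a, a' ∈ A}; |A| = 5.
General bounds: 2|A| - 1 ≤ |A + A| ≤ |A|(|A|+1)/2, i.e. 9 ≤ |A + A| ≤ 15.
Lower bound 2|A|-1 is attained iff A is an arithmetic progression.
Enumerate sums a + a' for a ≤ a' (symmetric, so this suffices):
a = -2: -2+-2=-4, -2+0=-2, -2+4=2, -2+9=7, -2+10=8
a = 0: 0+0=0, 0+4=4, 0+9=9, 0+10=10
a = 4: 4+4=8, 4+9=13, 4+10=14
a = 9: 9+9=18, 9+10=19
a = 10: 10+10=20
Distinct sums: {-4, -2, 0, 2, 4, 7, 8, 9, 10, 13, 14, 18, 19, 20}
|A + A| = 14

|A + A| = 14


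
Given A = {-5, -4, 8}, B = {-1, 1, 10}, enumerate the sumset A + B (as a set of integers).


A + B = {a + b : a ∈ A, b ∈ B}.
Enumerate all |A|·|B| = 3·3 = 9 pairs (a, b) and collect distinct sums.
a = -5: -5+-1=-6, -5+1=-4, -5+10=5
a = -4: -4+-1=-5, -4+1=-3, -4+10=6
a = 8: 8+-1=7, 8+1=9, 8+10=18
Collecting distinct sums: A + B = {-6, -5, -4, -3, 5, 6, 7, 9, 18}
|A + B| = 9

A + B = {-6, -5, -4, -3, 5, 6, 7, 9, 18}


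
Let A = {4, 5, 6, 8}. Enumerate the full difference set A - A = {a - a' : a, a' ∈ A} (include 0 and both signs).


A - A = {a - a' : a, a' ∈ A}.
Compute a - a' for each ordered pair (a, a'):
a = 4: 4-4=0, 4-5=-1, 4-6=-2, 4-8=-4
a = 5: 5-4=1, 5-5=0, 5-6=-1, 5-8=-3
a = 6: 6-4=2, 6-5=1, 6-6=0, 6-8=-2
a = 8: 8-4=4, 8-5=3, 8-6=2, 8-8=0
Collecting distinct values (and noting 0 appears from a-a):
A - A = {-4, -3, -2, -1, 0, 1, 2, 3, 4}
|A - A| = 9

A - A = {-4, -3, -2, -1, 0, 1, 2, 3, 4}


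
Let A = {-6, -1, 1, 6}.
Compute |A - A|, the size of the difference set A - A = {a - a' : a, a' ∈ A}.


A - A = {a - a' : a, a' ∈ A}; |A| = 4.
Bounds: 2|A|-1 ≤ |A - A| ≤ |A|² - |A| + 1, i.e. 7 ≤ |A - A| ≤ 13.
Note: 0 ∈ A - A always (from a - a). The set is symmetric: if d ∈ A - A then -d ∈ A - A.
Enumerate nonzero differences d = a - a' with a > a' (then include -d):
Positive differences: {2, 5, 7, 12}
Full difference set: {0} ∪ (positive diffs) ∪ (negative diffs).
|A - A| = 1 + 2·4 = 9 (matches direct enumeration: 9).

|A - A| = 9


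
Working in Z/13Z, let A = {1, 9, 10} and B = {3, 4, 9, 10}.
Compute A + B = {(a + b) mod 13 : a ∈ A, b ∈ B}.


Work in Z/13Z: reduce every sum a + b modulo 13.
Enumerate all 12 pairs:
a = 1: 1+3=4, 1+4=5, 1+9=10, 1+10=11
a = 9: 9+3=12, 9+4=0, 9+9=5, 9+10=6
a = 10: 10+3=0, 10+4=1, 10+9=6, 10+10=7
Distinct residues collected: {0, 1, 4, 5, 6, 7, 10, 11, 12}
|A + B| = 9 (out of 13 total residues).

A + B = {0, 1, 4, 5, 6, 7, 10, 11, 12}


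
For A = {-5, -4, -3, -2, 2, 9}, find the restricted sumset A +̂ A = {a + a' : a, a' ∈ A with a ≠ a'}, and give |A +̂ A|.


Restricted sumset: A +̂ A = {a + a' : a ∈ A, a' ∈ A, a ≠ a'}.
Equivalently, take A + A and drop any sum 2a that is achievable ONLY as a + a for a ∈ A (i.e. sums representable only with equal summands).
Enumerate pairs (a, a') with a < a' (symmetric, so each unordered pair gives one sum; this covers all a ≠ a'):
  -5 + -4 = -9
  -5 + -3 = -8
  -5 + -2 = -7
  -5 + 2 = -3
  -5 + 9 = 4
  -4 + -3 = -7
  -4 + -2 = -6
  -4 + 2 = -2
  -4 + 9 = 5
  -3 + -2 = -5
  -3 + 2 = -1
  -3 + 9 = 6
  -2 + 2 = 0
  -2 + 9 = 7
  2 + 9 = 11
Collected distinct sums: {-9, -8, -7, -6, -5, -3, -2, -1, 0, 4, 5, 6, 7, 11}
|A +̂ A| = 14
(Reference bound: |A +̂ A| ≥ 2|A| - 3 for |A| ≥ 2, with |A| = 6 giving ≥ 9.)

|A +̂ A| = 14


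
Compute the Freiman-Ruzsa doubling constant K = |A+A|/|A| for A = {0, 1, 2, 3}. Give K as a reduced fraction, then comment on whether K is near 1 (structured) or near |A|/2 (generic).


|A| = 4.
Compute A + A by enumerating all 16 pairs.
A + A = {0, 1, 2, 3, 4, 5, 6}, so |A + A| = 7.
K = |A + A| / |A| = 7/4 (already in lowest terms) ≈ 1.7500.
Reference: AP of size 4 gives K = 7/4 ≈ 1.7500; a fully generic set of size 4 gives K ≈ 2.5000.

|A| = 4, |A + A| = 7, K = 7/4.


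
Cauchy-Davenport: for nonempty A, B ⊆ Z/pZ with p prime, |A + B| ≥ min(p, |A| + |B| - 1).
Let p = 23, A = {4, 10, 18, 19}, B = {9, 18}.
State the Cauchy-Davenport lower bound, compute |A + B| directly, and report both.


Cauchy-Davenport: |A + B| ≥ min(p, |A| + |B| - 1) for A, B nonempty in Z/pZ.
|A| = 4, |B| = 2, p = 23.
CD lower bound = min(23, 4 + 2 - 1) = min(23, 5) = 5.
Compute A + B mod 23 directly:
a = 4: 4+9=13, 4+18=22
a = 10: 10+9=19, 10+18=5
a = 18: 18+9=4, 18+18=13
a = 19: 19+9=5, 19+18=14
A + B = {4, 5, 13, 14, 19, 22}, so |A + B| = 6.
Verify: 6 ≥ 5? Yes ✓.

CD lower bound = 5, actual |A + B| = 6.


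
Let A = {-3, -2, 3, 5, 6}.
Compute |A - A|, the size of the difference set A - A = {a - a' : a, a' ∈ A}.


A - A = {a - a' : a, a' ∈ A}; |A| = 5.
Bounds: 2|A|-1 ≤ |A - A| ≤ |A|² - |A| + 1, i.e. 9 ≤ |A - A| ≤ 21.
Note: 0 ∈ A - A always (from a - a). The set is symmetric: if d ∈ A - A then -d ∈ A - A.
Enumerate nonzero differences d = a - a' with a > a' (then include -d):
Positive differences: {1, 2, 3, 5, 6, 7, 8, 9}
Full difference set: {0} ∪ (positive diffs) ∪ (negative diffs).
|A - A| = 1 + 2·8 = 17 (matches direct enumeration: 17).

|A - A| = 17


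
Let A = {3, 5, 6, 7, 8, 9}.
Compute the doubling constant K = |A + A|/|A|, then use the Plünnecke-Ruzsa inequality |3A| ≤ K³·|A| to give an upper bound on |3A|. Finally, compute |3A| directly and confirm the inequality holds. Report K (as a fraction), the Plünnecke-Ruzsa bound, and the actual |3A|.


|A| = 6.
Step 1: Compute A + A by enumerating all 36 pairs.
A + A = {6, 8, 9, 10, 11, 12, 13, 14, 15, 16, 17, 18}, so |A + A| = 12.
Step 2: Doubling constant K = |A + A|/|A| = 12/6 = 12/6 ≈ 2.0000.
Step 3: Plünnecke-Ruzsa gives |3A| ≤ K³·|A| = (2.0000)³ · 6 ≈ 48.0000.
Step 4: Compute 3A = A + A + A directly by enumerating all triples (a,b,c) ∈ A³; |3A| = 18.
Step 5: Check 18 ≤ 48.0000? Yes ✓.

K = 12/6, Plünnecke-Ruzsa bound K³|A| ≈ 48.0000, |3A| = 18, inequality holds.


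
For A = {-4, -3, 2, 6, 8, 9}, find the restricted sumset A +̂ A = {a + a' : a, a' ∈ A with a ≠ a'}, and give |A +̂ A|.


Restricted sumset: A +̂ A = {a + a' : a ∈ A, a' ∈ A, a ≠ a'}.
Equivalently, take A + A and drop any sum 2a that is achievable ONLY as a + a for a ∈ A (i.e. sums representable only with equal summands).
Enumerate pairs (a, a') with a < a' (symmetric, so each unordered pair gives one sum; this covers all a ≠ a'):
  -4 + -3 = -7
  -4 + 2 = -2
  -4 + 6 = 2
  -4 + 8 = 4
  -4 + 9 = 5
  -3 + 2 = -1
  -3 + 6 = 3
  -3 + 8 = 5
  -3 + 9 = 6
  2 + 6 = 8
  2 + 8 = 10
  2 + 9 = 11
  6 + 8 = 14
  6 + 9 = 15
  8 + 9 = 17
Collected distinct sums: {-7, -2, -1, 2, 3, 4, 5, 6, 8, 10, 11, 14, 15, 17}
|A +̂ A| = 14
(Reference bound: |A +̂ A| ≥ 2|A| - 3 for |A| ≥ 2, with |A| = 6 giving ≥ 9.)

|A +̂ A| = 14


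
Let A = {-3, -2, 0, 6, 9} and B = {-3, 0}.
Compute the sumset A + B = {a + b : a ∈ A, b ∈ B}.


A + B = {a + b : a ∈ A, b ∈ B}.
Enumerate all |A|·|B| = 5·2 = 10 pairs (a, b) and collect distinct sums.
a = -3: -3+-3=-6, -3+0=-3
a = -2: -2+-3=-5, -2+0=-2
a = 0: 0+-3=-3, 0+0=0
a = 6: 6+-3=3, 6+0=6
a = 9: 9+-3=6, 9+0=9
Collecting distinct sums: A + B = {-6, -5, -3, -2, 0, 3, 6, 9}
|A + B| = 8

A + B = {-6, -5, -3, -2, 0, 3, 6, 9}


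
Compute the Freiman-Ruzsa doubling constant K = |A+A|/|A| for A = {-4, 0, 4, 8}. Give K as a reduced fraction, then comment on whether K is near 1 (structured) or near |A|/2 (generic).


|A| = 4.
Compute A + A by enumerating all 16 pairs.
A + A = {-8, -4, 0, 4, 8, 12, 16}, so |A + A| = 7.
K = |A + A| / |A| = 7/4 (already in lowest terms) ≈ 1.7500.
Reference: AP of size 4 gives K = 7/4 ≈ 1.7500; a fully generic set of size 4 gives K ≈ 2.5000.

|A| = 4, |A + A| = 7, K = 7/4.


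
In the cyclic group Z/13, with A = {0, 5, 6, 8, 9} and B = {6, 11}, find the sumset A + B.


Work in Z/13Z: reduce every sum a + b modulo 13.
Enumerate all 10 pairs:
a = 0: 0+6=6, 0+11=11
a = 5: 5+6=11, 5+11=3
a = 6: 6+6=12, 6+11=4
a = 8: 8+6=1, 8+11=6
a = 9: 9+6=2, 9+11=7
Distinct residues collected: {1, 2, 3, 4, 6, 7, 11, 12}
|A + B| = 8 (out of 13 total residues).

A + B = {1, 2, 3, 4, 6, 7, 11, 12}


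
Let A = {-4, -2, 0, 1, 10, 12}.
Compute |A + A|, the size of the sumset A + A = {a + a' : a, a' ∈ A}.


A + A = {a + a' : a, a' ∈ A}; |A| = 6.
General bounds: 2|A| - 1 ≤ |A + A| ≤ |A|(|A|+1)/2, i.e. 11 ≤ |A + A| ≤ 21.
Lower bound 2|A|-1 is attained iff A is an arithmetic progression.
Enumerate sums a + a' for a ≤ a' (symmetric, so this suffices):
a = -4: -4+-4=-8, -4+-2=-6, -4+0=-4, -4+1=-3, -4+10=6, -4+12=8
a = -2: -2+-2=-4, -2+0=-2, -2+1=-1, -2+10=8, -2+12=10
a = 0: 0+0=0, 0+1=1, 0+10=10, 0+12=12
a = 1: 1+1=2, 1+10=11, 1+12=13
a = 10: 10+10=20, 10+12=22
a = 12: 12+12=24
Distinct sums: {-8, -6, -4, -3, -2, -1, 0, 1, 2, 6, 8, 10, 11, 12, 13, 20, 22, 24}
|A + A| = 18

|A + A| = 18


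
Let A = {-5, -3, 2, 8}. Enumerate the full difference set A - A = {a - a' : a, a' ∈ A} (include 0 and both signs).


A - A = {a - a' : a, a' ∈ A}.
Compute a - a' for each ordered pair (a, a'):
a = -5: -5--5=0, -5--3=-2, -5-2=-7, -5-8=-13
a = -3: -3--5=2, -3--3=0, -3-2=-5, -3-8=-11
a = 2: 2--5=7, 2--3=5, 2-2=0, 2-8=-6
a = 8: 8--5=13, 8--3=11, 8-2=6, 8-8=0
Collecting distinct values (and noting 0 appears from a-a):
A - A = {-13, -11, -7, -6, -5, -2, 0, 2, 5, 6, 7, 11, 13}
|A - A| = 13

A - A = {-13, -11, -7, -6, -5, -2, 0, 2, 5, 6, 7, 11, 13}


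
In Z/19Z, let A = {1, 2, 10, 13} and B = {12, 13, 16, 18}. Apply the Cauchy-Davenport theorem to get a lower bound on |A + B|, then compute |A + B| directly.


Cauchy-Davenport: |A + B| ≥ min(p, |A| + |B| - 1) for A, B nonempty in Z/pZ.
|A| = 4, |B| = 4, p = 19.
CD lower bound = min(19, 4 + 4 - 1) = min(19, 7) = 7.
Compute A + B mod 19 directly:
a = 1: 1+12=13, 1+13=14, 1+16=17, 1+18=0
a = 2: 2+12=14, 2+13=15, 2+16=18, 2+18=1
a = 10: 10+12=3, 10+13=4, 10+16=7, 10+18=9
a = 13: 13+12=6, 13+13=7, 13+16=10, 13+18=12
A + B = {0, 1, 3, 4, 6, 7, 9, 10, 12, 13, 14, 15, 17, 18}, so |A + B| = 14.
Verify: 14 ≥ 7? Yes ✓.

CD lower bound = 7, actual |A + B| = 14.


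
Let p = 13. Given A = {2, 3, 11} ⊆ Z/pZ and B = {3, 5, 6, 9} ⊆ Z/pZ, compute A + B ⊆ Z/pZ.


Work in Z/13Z: reduce every sum a + b modulo 13.
Enumerate all 12 pairs:
a = 2: 2+3=5, 2+5=7, 2+6=8, 2+9=11
a = 3: 3+3=6, 3+5=8, 3+6=9, 3+9=12
a = 11: 11+3=1, 11+5=3, 11+6=4, 11+9=7
Distinct residues collected: {1, 3, 4, 5, 6, 7, 8, 9, 11, 12}
|A + B| = 10 (out of 13 total residues).

A + B = {1, 3, 4, 5, 6, 7, 8, 9, 11, 12}


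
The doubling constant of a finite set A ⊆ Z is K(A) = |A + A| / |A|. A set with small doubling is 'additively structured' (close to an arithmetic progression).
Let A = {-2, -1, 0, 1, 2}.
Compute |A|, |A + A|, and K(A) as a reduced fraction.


|A| = 5.
Compute A + A by enumerating all 25 pairs.
A + A = {-4, -3, -2, -1, 0, 1, 2, 3, 4}, so |A + A| = 9.
K = |A + A| / |A| = 9/5 (already in lowest terms) ≈ 1.8000.
Reference: AP of size 5 gives K = 9/5 ≈ 1.8000; a fully generic set of size 5 gives K ≈ 3.0000.

|A| = 5, |A + A| = 9, K = 9/5.


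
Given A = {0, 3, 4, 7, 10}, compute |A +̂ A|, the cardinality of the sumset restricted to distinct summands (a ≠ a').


Restricted sumset: A +̂ A = {a + a' : a ∈ A, a' ∈ A, a ≠ a'}.
Equivalently, take A + A and drop any sum 2a that is achievable ONLY as a + a for a ∈ A (i.e. sums representable only with equal summands).
Enumerate pairs (a, a') with a < a' (symmetric, so each unordered pair gives one sum; this covers all a ≠ a'):
  0 + 3 = 3
  0 + 4 = 4
  0 + 7 = 7
  0 + 10 = 10
  3 + 4 = 7
  3 + 7 = 10
  3 + 10 = 13
  4 + 7 = 11
  4 + 10 = 14
  7 + 10 = 17
Collected distinct sums: {3, 4, 7, 10, 11, 13, 14, 17}
|A +̂ A| = 8
(Reference bound: |A +̂ A| ≥ 2|A| - 3 for |A| ≥ 2, with |A| = 5 giving ≥ 7.)

|A +̂ A| = 8


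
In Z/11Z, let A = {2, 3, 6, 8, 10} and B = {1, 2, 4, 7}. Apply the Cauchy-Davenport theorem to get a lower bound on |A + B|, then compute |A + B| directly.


Cauchy-Davenport: |A + B| ≥ min(p, |A| + |B| - 1) for A, B nonempty in Z/pZ.
|A| = 5, |B| = 4, p = 11.
CD lower bound = min(11, 5 + 4 - 1) = min(11, 8) = 8.
Compute A + B mod 11 directly:
a = 2: 2+1=3, 2+2=4, 2+4=6, 2+7=9
a = 3: 3+1=4, 3+2=5, 3+4=7, 3+7=10
a = 6: 6+1=7, 6+2=8, 6+4=10, 6+7=2
a = 8: 8+1=9, 8+2=10, 8+4=1, 8+7=4
a = 10: 10+1=0, 10+2=1, 10+4=3, 10+7=6
A + B = {0, 1, 2, 3, 4, 5, 6, 7, 8, 9, 10}, so |A + B| = 11.
Verify: 11 ≥ 8? Yes ✓.

CD lower bound = 8, actual |A + B| = 11.


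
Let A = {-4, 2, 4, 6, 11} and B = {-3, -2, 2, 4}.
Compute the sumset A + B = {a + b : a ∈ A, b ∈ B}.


A + B = {a + b : a ∈ A, b ∈ B}.
Enumerate all |A|·|B| = 5·4 = 20 pairs (a, b) and collect distinct sums.
a = -4: -4+-3=-7, -4+-2=-6, -4+2=-2, -4+4=0
a = 2: 2+-3=-1, 2+-2=0, 2+2=4, 2+4=6
a = 4: 4+-3=1, 4+-2=2, 4+2=6, 4+4=8
a = 6: 6+-3=3, 6+-2=4, 6+2=8, 6+4=10
a = 11: 11+-3=8, 11+-2=9, 11+2=13, 11+4=15
Collecting distinct sums: A + B = {-7, -6, -2, -1, 0, 1, 2, 3, 4, 6, 8, 9, 10, 13, 15}
|A + B| = 15

A + B = {-7, -6, -2, -1, 0, 1, 2, 3, 4, 6, 8, 9, 10, 13, 15}


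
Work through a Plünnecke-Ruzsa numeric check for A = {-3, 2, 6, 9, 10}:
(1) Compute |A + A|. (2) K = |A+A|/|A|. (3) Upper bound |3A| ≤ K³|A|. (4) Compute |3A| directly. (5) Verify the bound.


|A| = 5.
Step 1: Compute A + A by enumerating all 25 pairs.
A + A = {-6, -1, 3, 4, 6, 7, 8, 11, 12, 15, 16, 18, 19, 20}, so |A + A| = 14.
Step 2: Doubling constant K = |A + A|/|A| = 14/5 = 14/5 ≈ 2.8000.
Step 3: Plünnecke-Ruzsa gives |3A| ≤ K³·|A| = (2.8000)³ · 5 ≈ 109.7600.
Step 4: Compute 3A = A + A + A directly by enumerating all triples (a,b,c) ∈ A³; |3A| = 28.
Step 5: Check 28 ≤ 109.7600? Yes ✓.

K = 14/5, Plünnecke-Ruzsa bound K³|A| ≈ 109.7600, |3A| = 28, inequality holds.


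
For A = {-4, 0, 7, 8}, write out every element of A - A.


A - A = {a - a' : a, a' ∈ A}.
Compute a - a' for each ordered pair (a, a'):
a = -4: -4--4=0, -4-0=-4, -4-7=-11, -4-8=-12
a = 0: 0--4=4, 0-0=0, 0-7=-7, 0-8=-8
a = 7: 7--4=11, 7-0=7, 7-7=0, 7-8=-1
a = 8: 8--4=12, 8-0=8, 8-7=1, 8-8=0
Collecting distinct values (and noting 0 appears from a-a):
A - A = {-12, -11, -8, -7, -4, -1, 0, 1, 4, 7, 8, 11, 12}
|A - A| = 13

A - A = {-12, -11, -8, -7, -4, -1, 0, 1, 4, 7, 8, 11, 12}


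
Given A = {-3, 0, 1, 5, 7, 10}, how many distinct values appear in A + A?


A + A = {a + a' : a, a' ∈ A}; |A| = 6.
General bounds: 2|A| - 1 ≤ |A + A| ≤ |A|(|A|+1)/2, i.e. 11 ≤ |A + A| ≤ 21.
Lower bound 2|A|-1 is attained iff A is an arithmetic progression.
Enumerate sums a + a' for a ≤ a' (symmetric, so this suffices):
a = -3: -3+-3=-6, -3+0=-3, -3+1=-2, -3+5=2, -3+7=4, -3+10=7
a = 0: 0+0=0, 0+1=1, 0+5=5, 0+7=7, 0+10=10
a = 1: 1+1=2, 1+5=6, 1+7=8, 1+10=11
a = 5: 5+5=10, 5+7=12, 5+10=15
a = 7: 7+7=14, 7+10=17
a = 10: 10+10=20
Distinct sums: {-6, -3, -2, 0, 1, 2, 4, 5, 6, 7, 8, 10, 11, 12, 14, 15, 17, 20}
|A + A| = 18

|A + A| = 18


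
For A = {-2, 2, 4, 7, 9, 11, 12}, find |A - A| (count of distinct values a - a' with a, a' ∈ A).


A - A = {a - a' : a, a' ∈ A}; |A| = 7.
Bounds: 2|A|-1 ≤ |A - A| ≤ |A|² - |A| + 1, i.e. 13 ≤ |A - A| ≤ 43.
Note: 0 ∈ A - A always (from a - a). The set is symmetric: if d ∈ A - A then -d ∈ A - A.
Enumerate nonzero differences d = a - a' with a > a' (then include -d):
Positive differences: {1, 2, 3, 4, 5, 6, 7, 8, 9, 10, 11, 13, 14}
Full difference set: {0} ∪ (positive diffs) ∪ (negative diffs).
|A - A| = 1 + 2·13 = 27 (matches direct enumeration: 27).

|A - A| = 27


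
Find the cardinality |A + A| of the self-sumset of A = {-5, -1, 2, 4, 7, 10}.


A + A = {a + a' : a, a' ∈ A}; |A| = 6.
General bounds: 2|A| - 1 ≤ |A + A| ≤ |A|(|A|+1)/2, i.e. 11 ≤ |A + A| ≤ 21.
Lower bound 2|A|-1 is attained iff A is an arithmetic progression.
Enumerate sums a + a' for a ≤ a' (symmetric, so this suffices):
a = -5: -5+-5=-10, -5+-1=-6, -5+2=-3, -5+4=-1, -5+7=2, -5+10=5
a = -1: -1+-1=-2, -1+2=1, -1+4=3, -1+7=6, -1+10=9
a = 2: 2+2=4, 2+4=6, 2+7=9, 2+10=12
a = 4: 4+4=8, 4+7=11, 4+10=14
a = 7: 7+7=14, 7+10=17
a = 10: 10+10=20
Distinct sums: {-10, -6, -3, -2, -1, 1, 2, 3, 4, 5, 6, 8, 9, 11, 12, 14, 17, 20}
|A + A| = 18

|A + A| = 18


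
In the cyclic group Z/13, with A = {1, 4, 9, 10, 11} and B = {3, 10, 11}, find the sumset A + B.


Work in Z/13Z: reduce every sum a + b modulo 13.
Enumerate all 15 pairs:
a = 1: 1+3=4, 1+10=11, 1+11=12
a = 4: 4+3=7, 4+10=1, 4+11=2
a = 9: 9+3=12, 9+10=6, 9+11=7
a = 10: 10+3=0, 10+10=7, 10+11=8
a = 11: 11+3=1, 11+10=8, 11+11=9
Distinct residues collected: {0, 1, 2, 4, 6, 7, 8, 9, 11, 12}
|A + B| = 10 (out of 13 total residues).

A + B = {0, 1, 2, 4, 6, 7, 8, 9, 11, 12}


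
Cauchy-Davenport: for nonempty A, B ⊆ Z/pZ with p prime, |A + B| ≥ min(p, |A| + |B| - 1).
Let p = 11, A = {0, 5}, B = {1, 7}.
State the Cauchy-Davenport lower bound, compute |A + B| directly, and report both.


Cauchy-Davenport: |A + B| ≥ min(p, |A| + |B| - 1) for A, B nonempty in Z/pZ.
|A| = 2, |B| = 2, p = 11.
CD lower bound = min(11, 2 + 2 - 1) = min(11, 3) = 3.
Compute A + B mod 11 directly:
a = 0: 0+1=1, 0+7=7
a = 5: 5+1=6, 5+7=1
A + B = {1, 6, 7}, so |A + B| = 3.
Verify: 3 ≥ 3? Yes ✓.

CD lower bound = 3, actual |A + B| = 3.


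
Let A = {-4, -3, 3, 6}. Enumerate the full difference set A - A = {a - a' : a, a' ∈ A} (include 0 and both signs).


A - A = {a - a' : a, a' ∈ A}.
Compute a - a' for each ordered pair (a, a'):
a = -4: -4--4=0, -4--3=-1, -4-3=-7, -4-6=-10
a = -3: -3--4=1, -3--3=0, -3-3=-6, -3-6=-9
a = 3: 3--4=7, 3--3=6, 3-3=0, 3-6=-3
a = 6: 6--4=10, 6--3=9, 6-3=3, 6-6=0
Collecting distinct values (and noting 0 appears from a-a):
A - A = {-10, -9, -7, -6, -3, -1, 0, 1, 3, 6, 7, 9, 10}
|A - A| = 13

A - A = {-10, -9, -7, -6, -3, -1, 0, 1, 3, 6, 7, 9, 10}


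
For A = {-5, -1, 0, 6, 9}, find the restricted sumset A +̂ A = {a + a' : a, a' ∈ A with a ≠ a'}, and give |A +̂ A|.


Restricted sumset: A +̂ A = {a + a' : a ∈ A, a' ∈ A, a ≠ a'}.
Equivalently, take A + A and drop any sum 2a that is achievable ONLY as a + a for a ∈ A (i.e. sums representable only with equal summands).
Enumerate pairs (a, a') with a < a' (symmetric, so each unordered pair gives one sum; this covers all a ≠ a'):
  -5 + -1 = -6
  -5 + 0 = -5
  -5 + 6 = 1
  -5 + 9 = 4
  -1 + 0 = -1
  -1 + 6 = 5
  -1 + 9 = 8
  0 + 6 = 6
  0 + 9 = 9
  6 + 9 = 15
Collected distinct sums: {-6, -5, -1, 1, 4, 5, 6, 8, 9, 15}
|A +̂ A| = 10
(Reference bound: |A +̂ A| ≥ 2|A| - 3 for |A| ≥ 2, with |A| = 5 giving ≥ 7.)

|A +̂ A| = 10


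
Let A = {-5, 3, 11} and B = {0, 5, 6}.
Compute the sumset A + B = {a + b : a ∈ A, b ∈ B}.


A + B = {a + b : a ∈ A, b ∈ B}.
Enumerate all |A|·|B| = 3·3 = 9 pairs (a, b) and collect distinct sums.
a = -5: -5+0=-5, -5+5=0, -5+6=1
a = 3: 3+0=3, 3+5=8, 3+6=9
a = 11: 11+0=11, 11+5=16, 11+6=17
Collecting distinct sums: A + B = {-5, 0, 1, 3, 8, 9, 11, 16, 17}
|A + B| = 9

A + B = {-5, 0, 1, 3, 8, 9, 11, 16, 17}


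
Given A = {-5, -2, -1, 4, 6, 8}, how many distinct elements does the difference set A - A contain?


A - A = {a - a' : a, a' ∈ A}; |A| = 6.
Bounds: 2|A|-1 ≤ |A - A| ≤ |A|² - |A| + 1, i.e. 11 ≤ |A - A| ≤ 31.
Note: 0 ∈ A - A always (from a - a). The set is symmetric: if d ∈ A - A then -d ∈ A - A.
Enumerate nonzero differences d = a - a' with a > a' (then include -d):
Positive differences: {1, 2, 3, 4, 5, 6, 7, 8, 9, 10, 11, 13}
Full difference set: {0} ∪ (positive diffs) ∪ (negative diffs).
|A - A| = 1 + 2·12 = 25 (matches direct enumeration: 25).

|A - A| = 25


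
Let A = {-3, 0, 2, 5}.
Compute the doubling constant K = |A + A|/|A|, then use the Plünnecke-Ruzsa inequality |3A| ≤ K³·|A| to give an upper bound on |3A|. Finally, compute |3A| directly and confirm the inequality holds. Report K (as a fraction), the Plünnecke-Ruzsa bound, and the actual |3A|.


|A| = 4.
Step 1: Compute A + A by enumerating all 16 pairs.
A + A = {-6, -3, -1, 0, 2, 4, 5, 7, 10}, so |A + A| = 9.
Step 2: Doubling constant K = |A + A|/|A| = 9/4 = 9/4 ≈ 2.2500.
Step 3: Plünnecke-Ruzsa gives |3A| ≤ K³·|A| = (2.2500)³ · 4 ≈ 45.5625.
Step 4: Compute 3A = A + A + A directly by enumerating all triples (a,b,c) ∈ A³; |3A| = 16.
Step 5: Check 16 ≤ 45.5625? Yes ✓.

K = 9/4, Plünnecke-Ruzsa bound K³|A| ≈ 45.5625, |3A| = 16, inequality holds.


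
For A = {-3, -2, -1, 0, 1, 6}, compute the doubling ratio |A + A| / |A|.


|A| = 6.
Compute A + A by enumerating all 36 pairs.
A + A = {-6, -5, -4, -3, -2, -1, 0, 1, 2, 3, 4, 5, 6, 7, 12}, so |A + A| = 15.
K = |A + A| / |A| = 15/6 = 5/2 ≈ 2.5000.
Reference: AP of size 6 gives K = 11/6 ≈ 1.8333; a fully generic set of size 6 gives K ≈ 3.5000.

|A| = 6, |A + A| = 15, K = 15/6 = 5/2.


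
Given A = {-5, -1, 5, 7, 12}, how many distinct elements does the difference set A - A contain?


A - A = {a - a' : a, a' ∈ A}; |A| = 5.
Bounds: 2|A|-1 ≤ |A - A| ≤ |A|² - |A| + 1, i.e. 9 ≤ |A - A| ≤ 21.
Note: 0 ∈ A - A always (from a - a). The set is symmetric: if d ∈ A - A then -d ∈ A - A.
Enumerate nonzero differences d = a - a' with a > a' (then include -d):
Positive differences: {2, 4, 5, 6, 7, 8, 10, 12, 13, 17}
Full difference set: {0} ∪ (positive diffs) ∪ (negative diffs).
|A - A| = 1 + 2·10 = 21 (matches direct enumeration: 21).

|A - A| = 21


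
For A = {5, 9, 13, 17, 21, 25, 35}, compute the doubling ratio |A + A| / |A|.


|A| = 7.
Compute A + A by enumerating all 49 pairs.
A + A = {10, 14, 18, 22, 26, 30, 34, 38, 40, 42, 44, 46, 48, 50, 52, 56, 60, 70}, so |A + A| = 18.
K = |A + A| / |A| = 18/7 (already in lowest terms) ≈ 2.5714.
Reference: AP of size 7 gives K = 13/7 ≈ 1.8571; a fully generic set of size 7 gives K ≈ 4.0000.

|A| = 7, |A + A| = 18, K = 18/7.


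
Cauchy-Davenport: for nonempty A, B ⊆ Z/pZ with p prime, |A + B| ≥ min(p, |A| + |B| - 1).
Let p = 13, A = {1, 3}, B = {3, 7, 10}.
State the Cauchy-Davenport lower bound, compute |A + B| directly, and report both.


Cauchy-Davenport: |A + B| ≥ min(p, |A| + |B| - 1) for A, B nonempty in Z/pZ.
|A| = 2, |B| = 3, p = 13.
CD lower bound = min(13, 2 + 3 - 1) = min(13, 4) = 4.
Compute A + B mod 13 directly:
a = 1: 1+3=4, 1+7=8, 1+10=11
a = 3: 3+3=6, 3+7=10, 3+10=0
A + B = {0, 4, 6, 8, 10, 11}, so |A + B| = 6.
Verify: 6 ≥ 4? Yes ✓.

CD lower bound = 4, actual |A + B| = 6.


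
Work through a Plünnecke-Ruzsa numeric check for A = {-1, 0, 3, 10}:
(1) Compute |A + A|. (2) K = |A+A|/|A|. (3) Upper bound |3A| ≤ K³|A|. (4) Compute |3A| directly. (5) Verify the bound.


|A| = 4.
Step 1: Compute A + A by enumerating all 16 pairs.
A + A = {-2, -1, 0, 2, 3, 6, 9, 10, 13, 20}, so |A + A| = 10.
Step 2: Doubling constant K = |A + A|/|A| = 10/4 = 10/4 ≈ 2.5000.
Step 3: Plünnecke-Ruzsa gives |3A| ≤ K³·|A| = (2.5000)³ · 4 ≈ 62.5000.
Step 4: Compute 3A = A + A + A directly by enumerating all triples (a,b,c) ∈ A³; |3A| = 19.
Step 5: Check 19 ≤ 62.5000? Yes ✓.

K = 10/4, Plünnecke-Ruzsa bound K³|A| ≈ 62.5000, |3A| = 19, inequality holds.


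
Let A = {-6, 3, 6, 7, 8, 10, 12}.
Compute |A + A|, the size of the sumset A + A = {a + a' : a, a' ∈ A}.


A + A = {a + a' : a, a' ∈ A}; |A| = 7.
General bounds: 2|A| - 1 ≤ |A + A| ≤ |A|(|A|+1)/2, i.e. 13 ≤ |A + A| ≤ 28.
Lower bound 2|A|-1 is attained iff A is an arithmetic progression.
Enumerate sums a + a' for a ≤ a' (symmetric, so this suffices):
a = -6: -6+-6=-12, -6+3=-3, -6+6=0, -6+7=1, -6+8=2, -6+10=4, -6+12=6
a = 3: 3+3=6, 3+6=9, 3+7=10, 3+8=11, 3+10=13, 3+12=15
a = 6: 6+6=12, 6+7=13, 6+8=14, 6+10=16, 6+12=18
a = 7: 7+7=14, 7+8=15, 7+10=17, 7+12=19
a = 8: 8+8=16, 8+10=18, 8+12=20
a = 10: 10+10=20, 10+12=22
a = 12: 12+12=24
Distinct sums: {-12, -3, 0, 1, 2, 4, 6, 9, 10, 11, 12, 13, 14, 15, 16, 17, 18, 19, 20, 22, 24}
|A + A| = 21

|A + A| = 21


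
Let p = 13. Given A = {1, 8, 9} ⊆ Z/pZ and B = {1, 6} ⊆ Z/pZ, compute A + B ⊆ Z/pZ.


Work in Z/13Z: reduce every sum a + b modulo 13.
Enumerate all 6 pairs:
a = 1: 1+1=2, 1+6=7
a = 8: 8+1=9, 8+6=1
a = 9: 9+1=10, 9+6=2
Distinct residues collected: {1, 2, 7, 9, 10}
|A + B| = 5 (out of 13 total residues).

A + B = {1, 2, 7, 9, 10}


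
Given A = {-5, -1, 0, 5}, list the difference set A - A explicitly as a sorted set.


A - A = {a - a' : a, a' ∈ A}.
Compute a - a' for each ordered pair (a, a'):
a = -5: -5--5=0, -5--1=-4, -5-0=-5, -5-5=-10
a = -1: -1--5=4, -1--1=0, -1-0=-1, -1-5=-6
a = 0: 0--5=5, 0--1=1, 0-0=0, 0-5=-5
a = 5: 5--5=10, 5--1=6, 5-0=5, 5-5=0
Collecting distinct values (and noting 0 appears from a-a):
A - A = {-10, -6, -5, -4, -1, 0, 1, 4, 5, 6, 10}
|A - A| = 11

A - A = {-10, -6, -5, -4, -1, 0, 1, 4, 5, 6, 10}


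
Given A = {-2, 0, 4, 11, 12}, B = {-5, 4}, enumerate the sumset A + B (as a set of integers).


A + B = {a + b : a ∈ A, b ∈ B}.
Enumerate all |A|·|B| = 5·2 = 10 pairs (a, b) and collect distinct sums.
a = -2: -2+-5=-7, -2+4=2
a = 0: 0+-5=-5, 0+4=4
a = 4: 4+-5=-1, 4+4=8
a = 11: 11+-5=6, 11+4=15
a = 12: 12+-5=7, 12+4=16
Collecting distinct sums: A + B = {-7, -5, -1, 2, 4, 6, 7, 8, 15, 16}
|A + B| = 10

A + B = {-7, -5, -1, 2, 4, 6, 7, 8, 15, 16}


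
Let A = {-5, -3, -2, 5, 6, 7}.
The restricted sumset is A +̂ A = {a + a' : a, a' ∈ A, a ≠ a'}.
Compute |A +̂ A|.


Restricted sumset: A +̂ A = {a + a' : a ∈ A, a' ∈ A, a ≠ a'}.
Equivalently, take A + A and drop any sum 2a that is achievable ONLY as a + a for a ∈ A (i.e. sums representable only with equal summands).
Enumerate pairs (a, a') with a < a' (symmetric, so each unordered pair gives one sum; this covers all a ≠ a'):
  -5 + -3 = -8
  -5 + -2 = -7
  -5 + 5 = 0
  -5 + 6 = 1
  -5 + 7 = 2
  -3 + -2 = -5
  -3 + 5 = 2
  -3 + 6 = 3
  -3 + 7 = 4
  -2 + 5 = 3
  -2 + 6 = 4
  -2 + 7 = 5
  5 + 6 = 11
  5 + 7 = 12
  6 + 7 = 13
Collected distinct sums: {-8, -7, -5, 0, 1, 2, 3, 4, 5, 11, 12, 13}
|A +̂ A| = 12
(Reference bound: |A +̂ A| ≥ 2|A| - 3 for |A| ≥ 2, with |A| = 6 giving ≥ 9.)

|A +̂ A| = 12


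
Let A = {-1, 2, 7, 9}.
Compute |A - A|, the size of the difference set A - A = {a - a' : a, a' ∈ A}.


A - A = {a - a' : a, a' ∈ A}; |A| = 4.
Bounds: 2|A|-1 ≤ |A - A| ≤ |A|² - |A| + 1, i.e. 7 ≤ |A - A| ≤ 13.
Note: 0 ∈ A - A always (from a - a). The set is symmetric: if d ∈ A - A then -d ∈ A - A.
Enumerate nonzero differences d = a - a' with a > a' (then include -d):
Positive differences: {2, 3, 5, 7, 8, 10}
Full difference set: {0} ∪ (positive diffs) ∪ (negative diffs).
|A - A| = 1 + 2·6 = 13 (matches direct enumeration: 13).

|A - A| = 13


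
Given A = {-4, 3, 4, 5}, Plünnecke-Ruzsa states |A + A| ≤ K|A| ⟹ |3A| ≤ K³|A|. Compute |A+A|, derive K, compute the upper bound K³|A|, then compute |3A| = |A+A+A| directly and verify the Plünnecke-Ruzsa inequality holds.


|A| = 4.
Step 1: Compute A + A by enumerating all 16 pairs.
A + A = {-8, -1, 0, 1, 6, 7, 8, 9, 10}, so |A + A| = 9.
Step 2: Doubling constant K = |A + A|/|A| = 9/4 = 9/4 ≈ 2.2500.
Step 3: Plünnecke-Ruzsa gives |3A| ≤ K³·|A| = (2.2500)³ · 4 ≈ 45.5625.
Step 4: Compute 3A = A + A + A directly by enumerating all triples (a,b,c) ∈ A³; |3A| = 16.
Step 5: Check 16 ≤ 45.5625? Yes ✓.

K = 9/4, Plünnecke-Ruzsa bound K³|A| ≈ 45.5625, |3A| = 16, inequality holds.


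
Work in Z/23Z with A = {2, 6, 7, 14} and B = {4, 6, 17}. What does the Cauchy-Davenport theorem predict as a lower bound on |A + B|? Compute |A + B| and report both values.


Cauchy-Davenport: |A + B| ≥ min(p, |A| + |B| - 1) for A, B nonempty in Z/pZ.
|A| = 4, |B| = 3, p = 23.
CD lower bound = min(23, 4 + 3 - 1) = min(23, 6) = 6.
Compute A + B mod 23 directly:
a = 2: 2+4=6, 2+6=8, 2+17=19
a = 6: 6+4=10, 6+6=12, 6+17=0
a = 7: 7+4=11, 7+6=13, 7+17=1
a = 14: 14+4=18, 14+6=20, 14+17=8
A + B = {0, 1, 6, 8, 10, 11, 12, 13, 18, 19, 20}, so |A + B| = 11.
Verify: 11 ≥ 6? Yes ✓.

CD lower bound = 6, actual |A + B| = 11.


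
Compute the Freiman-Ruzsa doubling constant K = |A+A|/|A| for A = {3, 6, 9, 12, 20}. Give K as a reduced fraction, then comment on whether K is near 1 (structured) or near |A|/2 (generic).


|A| = 5.
Compute A + A by enumerating all 25 pairs.
A + A = {6, 9, 12, 15, 18, 21, 23, 24, 26, 29, 32, 40}, so |A + A| = 12.
K = |A + A| / |A| = 12/5 (already in lowest terms) ≈ 2.4000.
Reference: AP of size 5 gives K = 9/5 ≈ 1.8000; a fully generic set of size 5 gives K ≈ 3.0000.

|A| = 5, |A + A| = 12, K = 12/5.


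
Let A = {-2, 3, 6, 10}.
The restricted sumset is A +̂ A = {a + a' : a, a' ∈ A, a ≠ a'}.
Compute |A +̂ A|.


Restricted sumset: A +̂ A = {a + a' : a ∈ A, a' ∈ A, a ≠ a'}.
Equivalently, take A + A and drop any sum 2a that is achievable ONLY as a + a for a ∈ A (i.e. sums representable only with equal summands).
Enumerate pairs (a, a') with a < a' (symmetric, so each unordered pair gives one sum; this covers all a ≠ a'):
  -2 + 3 = 1
  -2 + 6 = 4
  -2 + 10 = 8
  3 + 6 = 9
  3 + 10 = 13
  6 + 10 = 16
Collected distinct sums: {1, 4, 8, 9, 13, 16}
|A +̂ A| = 6
(Reference bound: |A +̂ A| ≥ 2|A| - 3 for |A| ≥ 2, with |A| = 4 giving ≥ 5.)

|A +̂ A| = 6


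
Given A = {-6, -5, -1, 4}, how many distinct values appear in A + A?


A + A = {a + a' : a, a' ∈ A}; |A| = 4.
General bounds: 2|A| - 1 ≤ |A + A| ≤ |A|(|A|+1)/2, i.e. 7 ≤ |A + A| ≤ 10.
Lower bound 2|A|-1 is attained iff A is an arithmetic progression.
Enumerate sums a + a' for a ≤ a' (symmetric, so this suffices):
a = -6: -6+-6=-12, -6+-5=-11, -6+-1=-7, -6+4=-2
a = -5: -5+-5=-10, -5+-1=-6, -5+4=-1
a = -1: -1+-1=-2, -1+4=3
a = 4: 4+4=8
Distinct sums: {-12, -11, -10, -7, -6, -2, -1, 3, 8}
|A + A| = 9

|A + A| = 9


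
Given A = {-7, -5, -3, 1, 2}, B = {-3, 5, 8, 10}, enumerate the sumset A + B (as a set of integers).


A + B = {a + b : a ∈ A, b ∈ B}.
Enumerate all |A|·|B| = 5·4 = 20 pairs (a, b) and collect distinct sums.
a = -7: -7+-3=-10, -7+5=-2, -7+8=1, -7+10=3
a = -5: -5+-3=-8, -5+5=0, -5+8=3, -5+10=5
a = -3: -3+-3=-6, -3+5=2, -3+8=5, -3+10=7
a = 1: 1+-3=-2, 1+5=6, 1+8=9, 1+10=11
a = 2: 2+-3=-1, 2+5=7, 2+8=10, 2+10=12
Collecting distinct sums: A + B = {-10, -8, -6, -2, -1, 0, 1, 2, 3, 5, 6, 7, 9, 10, 11, 12}
|A + B| = 16

A + B = {-10, -8, -6, -2, -1, 0, 1, 2, 3, 5, 6, 7, 9, 10, 11, 12}


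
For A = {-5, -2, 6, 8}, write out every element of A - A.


A - A = {a - a' : a, a' ∈ A}.
Compute a - a' for each ordered pair (a, a'):
a = -5: -5--5=0, -5--2=-3, -5-6=-11, -5-8=-13
a = -2: -2--5=3, -2--2=0, -2-6=-8, -2-8=-10
a = 6: 6--5=11, 6--2=8, 6-6=0, 6-8=-2
a = 8: 8--5=13, 8--2=10, 8-6=2, 8-8=0
Collecting distinct values (and noting 0 appears from a-a):
A - A = {-13, -11, -10, -8, -3, -2, 0, 2, 3, 8, 10, 11, 13}
|A - A| = 13

A - A = {-13, -11, -10, -8, -3, -2, 0, 2, 3, 8, 10, 11, 13}


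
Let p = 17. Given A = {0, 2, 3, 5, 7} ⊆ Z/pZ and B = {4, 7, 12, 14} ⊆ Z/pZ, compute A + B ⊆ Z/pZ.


Work in Z/17Z: reduce every sum a + b modulo 17.
Enumerate all 20 pairs:
a = 0: 0+4=4, 0+7=7, 0+12=12, 0+14=14
a = 2: 2+4=6, 2+7=9, 2+12=14, 2+14=16
a = 3: 3+4=7, 3+7=10, 3+12=15, 3+14=0
a = 5: 5+4=9, 5+7=12, 5+12=0, 5+14=2
a = 7: 7+4=11, 7+7=14, 7+12=2, 7+14=4
Distinct residues collected: {0, 2, 4, 6, 7, 9, 10, 11, 12, 14, 15, 16}
|A + B| = 12 (out of 17 total residues).

A + B = {0, 2, 4, 6, 7, 9, 10, 11, 12, 14, 15, 16}


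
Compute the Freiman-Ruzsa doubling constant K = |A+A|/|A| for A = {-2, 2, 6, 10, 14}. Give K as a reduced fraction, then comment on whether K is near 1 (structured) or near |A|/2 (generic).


|A| = 5.
Compute A + A by enumerating all 25 pairs.
A + A = {-4, 0, 4, 8, 12, 16, 20, 24, 28}, so |A + A| = 9.
K = |A + A| / |A| = 9/5 (already in lowest terms) ≈ 1.8000.
Reference: AP of size 5 gives K = 9/5 ≈ 1.8000; a fully generic set of size 5 gives K ≈ 3.0000.

|A| = 5, |A + A| = 9, K = 9/5.


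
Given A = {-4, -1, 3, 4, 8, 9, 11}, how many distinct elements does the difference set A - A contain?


A - A = {a - a' : a, a' ∈ A}; |A| = 7.
Bounds: 2|A|-1 ≤ |A - A| ≤ |A|² - |A| + 1, i.e. 13 ≤ |A - A| ≤ 43.
Note: 0 ∈ A - A always (from a - a). The set is symmetric: if d ∈ A - A then -d ∈ A - A.
Enumerate nonzero differences d = a - a' with a > a' (then include -d):
Positive differences: {1, 2, 3, 4, 5, 6, 7, 8, 9, 10, 12, 13, 15}
Full difference set: {0} ∪ (positive diffs) ∪ (negative diffs).
|A - A| = 1 + 2·13 = 27 (matches direct enumeration: 27).

|A - A| = 27


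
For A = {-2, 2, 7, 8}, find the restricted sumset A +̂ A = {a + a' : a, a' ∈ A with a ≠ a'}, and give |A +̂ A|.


Restricted sumset: A +̂ A = {a + a' : a ∈ A, a' ∈ A, a ≠ a'}.
Equivalently, take A + A and drop any sum 2a that is achievable ONLY as a + a for a ∈ A (i.e. sums representable only with equal summands).
Enumerate pairs (a, a') with a < a' (symmetric, so each unordered pair gives one sum; this covers all a ≠ a'):
  -2 + 2 = 0
  -2 + 7 = 5
  -2 + 8 = 6
  2 + 7 = 9
  2 + 8 = 10
  7 + 8 = 15
Collected distinct sums: {0, 5, 6, 9, 10, 15}
|A +̂ A| = 6
(Reference bound: |A +̂ A| ≥ 2|A| - 3 for |A| ≥ 2, with |A| = 4 giving ≥ 5.)

|A +̂ A| = 6


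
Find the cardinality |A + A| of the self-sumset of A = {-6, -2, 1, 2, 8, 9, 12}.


A + A = {a + a' : a, a' ∈ A}; |A| = 7.
General bounds: 2|A| - 1 ≤ |A + A| ≤ |A|(|A|+1)/2, i.e. 13 ≤ |A + A| ≤ 28.
Lower bound 2|A|-1 is attained iff A is an arithmetic progression.
Enumerate sums a + a' for a ≤ a' (symmetric, so this suffices):
a = -6: -6+-6=-12, -6+-2=-8, -6+1=-5, -6+2=-4, -6+8=2, -6+9=3, -6+12=6
a = -2: -2+-2=-4, -2+1=-1, -2+2=0, -2+8=6, -2+9=7, -2+12=10
a = 1: 1+1=2, 1+2=3, 1+8=9, 1+9=10, 1+12=13
a = 2: 2+2=4, 2+8=10, 2+9=11, 2+12=14
a = 8: 8+8=16, 8+9=17, 8+12=20
a = 9: 9+9=18, 9+12=21
a = 12: 12+12=24
Distinct sums: {-12, -8, -5, -4, -1, 0, 2, 3, 4, 6, 7, 9, 10, 11, 13, 14, 16, 17, 18, 20, 21, 24}
|A + A| = 22

|A + A| = 22


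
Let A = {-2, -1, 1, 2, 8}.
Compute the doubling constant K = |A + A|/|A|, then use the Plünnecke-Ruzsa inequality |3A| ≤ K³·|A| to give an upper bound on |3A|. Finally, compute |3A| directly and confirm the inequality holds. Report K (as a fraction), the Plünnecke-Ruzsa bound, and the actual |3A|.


|A| = 5.
Step 1: Compute A + A by enumerating all 25 pairs.
A + A = {-4, -3, -2, -1, 0, 1, 2, 3, 4, 6, 7, 9, 10, 16}, so |A + A| = 14.
Step 2: Doubling constant K = |A + A|/|A| = 14/5 = 14/5 ≈ 2.8000.
Step 3: Plünnecke-Ruzsa gives |3A| ≤ K³·|A| = (2.8000)³ · 5 ≈ 109.7600.
Step 4: Compute 3A = A + A + A directly by enumerating all triples (a,b,c) ∈ A³; |3A| = 24.
Step 5: Check 24 ≤ 109.7600? Yes ✓.

K = 14/5, Plünnecke-Ruzsa bound K³|A| ≈ 109.7600, |3A| = 24, inequality holds.


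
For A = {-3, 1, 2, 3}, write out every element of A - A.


A - A = {a - a' : a, a' ∈ A}.
Compute a - a' for each ordered pair (a, a'):
a = -3: -3--3=0, -3-1=-4, -3-2=-5, -3-3=-6
a = 1: 1--3=4, 1-1=0, 1-2=-1, 1-3=-2
a = 2: 2--3=5, 2-1=1, 2-2=0, 2-3=-1
a = 3: 3--3=6, 3-1=2, 3-2=1, 3-3=0
Collecting distinct values (and noting 0 appears from a-a):
A - A = {-6, -5, -4, -2, -1, 0, 1, 2, 4, 5, 6}
|A - A| = 11

A - A = {-6, -5, -4, -2, -1, 0, 1, 2, 4, 5, 6}


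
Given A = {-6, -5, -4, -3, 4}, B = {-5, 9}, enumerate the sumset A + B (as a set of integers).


A + B = {a + b : a ∈ A, b ∈ B}.
Enumerate all |A|·|B| = 5·2 = 10 pairs (a, b) and collect distinct sums.
a = -6: -6+-5=-11, -6+9=3
a = -5: -5+-5=-10, -5+9=4
a = -4: -4+-5=-9, -4+9=5
a = -3: -3+-5=-8, -3+9=6
a = 4: 4+-5=-1, 4+9=13
Collecting distinct sums: A + B = {-11, -10, -9, -8, -1, 3, 4, 5, 6, 13}
|A + B| = 10

A + B = {-11, -10, -9, -8, -1, 3, 4, 5, 6, 13}


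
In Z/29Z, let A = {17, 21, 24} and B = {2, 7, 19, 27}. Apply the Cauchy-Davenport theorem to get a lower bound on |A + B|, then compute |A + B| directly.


Cauchy-Davenport: |A + B| ≥ min(p, |A| + |B| - 1) for A, B nonempty in Z/pZ.
|A| = 3, |B| = 4, p = 29.
CD lower bound = min(29, 3 + 4 - 1) = min(29, 6) = 6.
Compute A + B mod 29 directly:
a = 17: 17+2=19, 17+7=24, 17+19=7, 17+27=15
a = 21: 21+2=23, 21+7=28, 21+19=11, 21+27=19
a = 24: 24+2=26, 24+7=2, 24+19=14, 24+27=22
A + B = {2, 7, 11, 14, 15, 19, 22, 23, 24, 26, 28}, so |A + B| = 11.
Verify: 11 ≥ 6? Yes ✓.

CD lower bound = 6, actual |A + B| = 11.


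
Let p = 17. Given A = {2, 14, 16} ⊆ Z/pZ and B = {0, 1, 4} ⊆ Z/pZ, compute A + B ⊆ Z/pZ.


Work in Z/17Z: reduce every sum a + b modulo 17.
Enumerate all 9 pairs:
a = 2: 2+0=2, 2+1=3, 2+4=6
a = 14: 14+0=14, 14+1=15, 14+4=1
a = 16: 16+0=16, 16+1=0, 16+4=3
Distinct residues collected: {0, 1, 2, 3, 6, 14, 15, 16}
|A + B| = 8 (out of 17 total residues).

A + B = {0, 1, 2, 3, 6, 14, 15, 16}


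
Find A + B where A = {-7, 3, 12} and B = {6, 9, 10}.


A + B = {a + b : a ∈ A, b ∈ B}.
Enumerate all |A|·|B| = 3·3 = 9 pairs (a, b) and collect distinct sums.
a = -7: -7+6=-1, -7+9=2, -7+10=3
a = 3: 3+6=9, 3+9=12, 3+10=13
a = 12: 12+6=18, 12+9=21, 12+10=22
Collecting distinct sums: A + B = {-1, 2, 3, 9, 12, 13, 18, 21, 22}
|A + B| = 9

A + B = {-1, 2, 3, 9, 12, 13, 18, 21, 22}


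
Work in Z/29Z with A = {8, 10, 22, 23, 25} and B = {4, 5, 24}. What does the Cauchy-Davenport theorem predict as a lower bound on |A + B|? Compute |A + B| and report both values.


Cauchy-Davenport: |A + B| ≥ min(p, |A| + |B| - 1) for A, B nonempty in Z/pZ.
|A| = 5, |B| = 3, p = 29.
CD lower bound = min(29, 5 + 3 - 1) = min(29, 7) = 7.
Compute A + B mod 29 directly:
a = 8: 8+4=12, 8+5=13, 8+24=3
a = 10: 10+4=14, 10+5=15, 10+24=5
a = 22: 22+4=26, 22+5=27, 22+24=17
a = 23: 23+4=27, 23+5=28, 23+24=18
a = 25: 25+4=0, 25+5=1, 25+24=20
A + B = {0, 1, 3, 5, 12, 13, 14, 15, 17, 18, 20, 26, 27, 28}, so |A + B| = 14.
Verify: 14 ≥ 7? Yes ✓.

CD lower bound = 7, actual |A + B| = 14.


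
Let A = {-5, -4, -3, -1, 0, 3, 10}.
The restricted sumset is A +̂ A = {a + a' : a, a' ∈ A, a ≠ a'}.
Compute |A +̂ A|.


Restricted sumset: A +̂ A = {a + a' : a ∈ A, a' ∈ A, a ≠ a'}.
Equivalently, take A + A and drop any sum 2a that is achievable ONLY as a + a for a ∈ A (i.e. sums representable only with equal summands).
Enumerate pairs (a, a') with a < a' (symmetric, so each unordered pair gives one sum; this covers all a ≠ a'):
  -5 + -4 = -9
  -5 + -3 = -8
  -5 + -1 = -6
  -5 + 0 = -5
  -5 + 3 = -2
  -5 + 10 = 5
  -4 + -3 = -7
  -4 + -1 = -5
  -4 + 0 = -4
  -4 + 3 = -1
  -4 + 10 = 6
  -3 + -1 = -4
  -3 + 0 = -3
  -3 + 3 = 0
  -3 + 10 = 7
  -1 + 0 = -1
  -1 + 3 = 2
  -1 + 10 = 9
  0 + 3 = 3
  0 + 10 = 10
  3 + 10 = 13
Collected distinct sums: {-9, -8, -7, -6, -5, -4, -3, -2, -1, 0, 2, 3, 5, 6, 7, 9, 10, 13}
|A +̂ A| = 18
(Reference bound: |A +̂ A| ≥ 2|A| - 3 for |A| ≥ 2, with |A| = 7 giving ≥ 11.)

|A +̂ A| = 18


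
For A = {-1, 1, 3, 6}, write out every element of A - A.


A - A = {a - a' : a, a' ∈ A}.
Compute a - a' for each ordered pair (a, a'):
a = -1: -1--1=0, -1-1=-2, -1-3=-4, -1-6=-7
a = 1: 1--1=2, 1-1=0, 1-3=-2, 1-6=-5
a = 3: 3--1=4, 3-1=2, 3-3=0, 3-6=-3
a = 6: 6--1=7, 6-1=5, 6-3=3, 6-6=0
Collecting distinct values (and noting 0 appears from a-a):
A - A = {-7, -5, -4, -3, -2, 0, 2, 3, 4, 5, 7}
|A - A| = 11

A - A = {-7, -5, -4, -3, -2, 0, 2, 3, 4, 5, 7}


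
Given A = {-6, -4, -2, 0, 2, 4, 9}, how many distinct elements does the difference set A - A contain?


A - A = {a - a' : a, a' ∈ A}; |A| = 7.
Bounds: 2|A|-1 ≤ |A - A| ≤ |A|² - |A| + 1, i.e. 13 ≤ |A - A| ≤ 43.
Note: 0 ∈ A - A always (from a - a). The set is symmetric: if d ∈ A - A then -d ∈ A - A.
Enumerate nonzero differences d = a - a' with a > a' (then include -d):
Positive differences: {2, 4, 5, 6, 7, 8, 9, 10, 11, 13, 15}
Full difference set: {0} ∪ (positive diffs) ∪ (negative diffs).
|A - A| = 1 + 2·11 = 23 (matches direct enumeration: 23).

|A - A| = 23
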